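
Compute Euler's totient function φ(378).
108

378 = 2 × 3^3 × 7
φ(n) = n × ∏(1 - 1/p) for each prime p dividing n
φ(378) = 378 × (1 - 1/2) × (1 - 1/3) × (1 - 1/7) = 108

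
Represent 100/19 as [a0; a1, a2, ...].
[5; 3, 1, 4]

Euclidean algorithm steps:
100 = 5 × 19 + 5
19 = 3 × 5 + 4
5 = 1 × 4 + 1
4 = 4 × 1 + 0
Continued fraction: [5; 3, 1, 4]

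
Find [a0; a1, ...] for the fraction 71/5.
[14; 5]

Euclidean algorithm steps:
71 = 14 × 5 + 1
5 = 5 × 1 + 0
Continued fraction: [14; 5]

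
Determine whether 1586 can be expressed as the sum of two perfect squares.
19² + 35² (a=19, b=35)

Factorization: 1586 = 2 × 13 × 61
By Fermat: n is sum of two squares iff every prime p ≡ 3 (mod 4) appears to even power.
All primes ≡ 3 (mod 4) appear to even power.
Search a = 0, 1, 2, … for 1586 - a² a perfect square: first hit at a = 19: 1586 - 361 = 1225 = 35².
1586 = 19² + 35² = 361 + 1225 ✓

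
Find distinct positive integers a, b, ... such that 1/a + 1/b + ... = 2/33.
1/17 + 1/561

Greedy algorithm:
2/33: ceiling(33/2) = 17, use 1/17
1/561: ceiling(561/1) = 561, use 1/561
Result: 2/33 = 1/17 + 1/561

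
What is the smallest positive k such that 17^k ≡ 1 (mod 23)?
22

23 is prime, so ord(17) divides φ(23) = 22.
Divisors of 22: 1, 2, 11, 22.
Repeated squaring: 17^1 ≡ 17, 17^2 ≡ 13, 17^4 ≡ 8, 17^8 ≡ 18, 17^16 ≡ 2 (mod 23).
Test 17^d mod 23 for each divisor d in increasing order:
17^1 ≡ 17
17^2 ≡ 13
17^11 = 17^8·17^2·17^1 ≡ 22
17^22 = 17^16·17^4·17^2 ≡ 1  ← first divisor giving 1
The order is 22.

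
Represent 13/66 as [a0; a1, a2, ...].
[0; 5, 13]

Euclidean algorithm steps:
13 = 0 × 66 + 13
66 = 5 × 13 + 1
13 = 13 × 1 + 0
Continued fraction: [0; 5, 13]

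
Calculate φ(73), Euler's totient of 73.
72

73 = 73
φ(n) = n × ∏(1 - 1/p) for each prime p dividing n
φ(73) = 73 × (1 - 1/73) = 72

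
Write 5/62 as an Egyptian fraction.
1/13 + 1/269 + 1/216814

Greedy algorithm:
5/62: ceiling(62/5) = 13, use 1/13
3/806: ceiling(806/3) = 269, use 1/269
1/216814: ceiling(216814/1) = 216814, use 1/216814
Result: 5/62 = 1/13 + 1/269 + 1/216814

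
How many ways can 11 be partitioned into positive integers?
56

p(n) counts ways to write n as a sum of positive integers (order ignored).
Euler's pentagonal recurrence: p(k) = p(k-1) + p(k-2) - p(k-5) - p(k-7) + p(k-12) + p(k-15) - ... (offsets j(3j∓1)/2, signs ++--, p(0)=1, p(<0)=0).
DP table for k = 0..10: p(0)=1, p(1)=1, p(2)=2, p(3)=3, p(4)=5, p(5)=7, p(6)=11, p(7)=15, p(8)=22, p(9)=30, p(10)=42.
Final step: p(11) = p(10) + p(9) - p(6) - p(4)
= 42 + 30 - 11 - 5
= 56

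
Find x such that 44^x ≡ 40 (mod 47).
43

Baby-step giant-step with step n = ⌈√47⌉ = 7.
Baby steps 44^j mod 47 (j:value) for j=0..6: 0:1, 1:44, 2:9, 3:20, 4:34, 5:39, 6:24.
Giant-step multiplier: 44^(-7) ≡ 44^(46-7) = 44^39 ≡ 15 (mod 47).
Giant steps γ_i = 40·15^i mod 47: γ_0=40, γ_1=36, γ_2=23, γ_3=16, γ_4=5, γ_5=28, γ_6=44 (in table at j=1).
x = i·n + j = 6·7 + 1 = 43.
Check: 44^43 ≡ 40 (mod 47).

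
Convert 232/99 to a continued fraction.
[2; 2, 1, 10, 3]

Euclidean algorithm steps:
232 = 2 × 99 + 34
99 = 2 × 34 + 31
34 = 1 × 31 + 3
31 = 10 × 3 + 1
3 = 3 × 1 + 0
Continued fraction: [2; 2, 1, 10, 3]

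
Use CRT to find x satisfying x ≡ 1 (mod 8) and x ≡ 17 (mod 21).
17

Using Chinese Remainder Theorem:
M = 8 × 21 = 168
M1 = 21, M2 = 8
y1 = 21^(-1) mod 8 = 5
y2 = 8^(-1) mod 21 = 8
x = (1×21×5 + 17×8×8) mod 168 = 17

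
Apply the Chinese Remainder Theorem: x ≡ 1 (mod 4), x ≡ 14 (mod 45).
149

Using Chinese Remainder Theorem:
M = 4 × 45 = 180
M1 = 45, M2 = 4
y1 = 45^(-1) mod 4 = 1
y2 = 4^(-1) mod 45 = 34
x = (1×45×1 + 14×4×34) mod 180 = 149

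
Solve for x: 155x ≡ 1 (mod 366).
281

gcd(155, 366) = 1, so the inverse exists.
Extended Euclidean algorithm on (366, 155):
366 = 2 × 155 + 56  ⟹  56 = (1)·366 + (-2)·155
155 = 2 × 56 + 43  ⟹  43 = (-2)·366 + (5)·155
56 = 1 × 43 + 13  ⟹  13 = (3)·366 + (-7)·155
43 = 3 × 13 + 4  ⟹  4 = (-11)·366 + (26)·155
13 = 3 × 4 + 1  ⟹  1 = (36)·366 + (-85)·155
So (-85)·155 ≡ 1 (mod 366), i.e. 155^(-1) ≡ -85 ≡ 281 (mod 366).
Check: 155 × 281 = 43555 ≡ 1 (mod 366)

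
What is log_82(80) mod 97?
31

Baby-step giant-step with step n = ⌈√97⌉ = 10.
Baby steps 82^j mod 97 (j:value) for j=0..9: 0:1, 1:82, 2:31, 3:20, 4:88, 5:38, 6:12, 7:14, 8:81, 9:46.
Giant-step multiplier: 82^(-10) ≡ 82^(96-10) = 82^86 ≡ 44 (mod 97).
Giant steps γ_i = 80·44^i mod 97: γ_0=80, γ_1=28, γ_2=68, γ_3=82 (in table at j=1).
x = i·n + j = 3·10 + 1 = 31.
Check: 82^31 ≡ 80 (mod 97).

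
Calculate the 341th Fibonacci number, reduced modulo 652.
233

Matrix identity: Q^n = [[F_(n+1), F_n], [F_n, F_(n-1)]] with Q = [[1,1],[1,0]].
n = 341 = 101010101₂. Square-and-multiply, entries mod 652:
Q^1 = [[1,1],[1,0]]
Q^2 = (Q^1)² = [[2,1],[1,1]]
Q^5 = (Q^2)²·Q = [[8,5],[5,3]]
Q^10 = (Q^5)² = [[89,55],[55,34]]
Q^21 = (Q^10)²·Q = [[107,514],[514,245]]
Q^42 = (Q^21)² = [[501,324],[324,177]]
Q^85 = (Q^42)²·Q = [[585,637],[637,600]]
Q^170 = (Q^85)² = [[150,481],[481,321]]
Q^341 = (Q^170)²·Q = [[540,233],[233,307]]
F_341 mod 652 = Q^341[0][1] = 233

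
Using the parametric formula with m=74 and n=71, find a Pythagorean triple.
(435, 10508, 10517)

Euclid's formula: a = m² - n², b = 2mn, c = m² + n²
m = 74, n = 71
a = 74² - 71² = 5476 - 5041 = 435
b = 2 × 74 × 71 = 10508
c = 74² + 71² = 5476 + 5041 = 10517
Verification: 435² + 10508² = 189225 + 110418064 = 110607289 = 10517² ✓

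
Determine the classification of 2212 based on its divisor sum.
abundant

Proper divisors of 2212: sum = 1 + 2 + 4 + 7 + 14 + 28 + 79 + 158 + 316 + 553 + 1106 = 2268
Since 2268 > 2212, 2212 is abundant.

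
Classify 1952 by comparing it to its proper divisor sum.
abundant

Proper divisors of 1952: sum = 1 + 2 + 4 + 8 + 16 + 32 + 61 + 122 + 244 + 488 + 976 = 1954
Since 1954 > 1952, 1952 is abundant.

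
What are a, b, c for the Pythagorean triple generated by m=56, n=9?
(3055, 1008, 3217)

Euclid's formula: a = m² - n², b = 2mn, c = m² + n²
m = 56, n = 9
a = 56² - 9² = 3136 - 81 = 3055
b = 2 × 56 × 9 = 1008
c = 56² + 9² = 3136 + 81 = 3217
Verification: 3055² + 1008² = 9333025 + 1016064 = 10349089 = 3217² ✓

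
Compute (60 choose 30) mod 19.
0

Using Lucas' theorem:
Write n=60 and k=30 in base 19:
n in base 19: [3, 3]
k in base 19: [1, 11]
C(60,30) mod 19 = ∏ C(n_i, k_i) mod 19
Digit binomials (mod 19): C(3,1) = 3; C(3,11) = 0 (k_i > n_i)
Product: 3 × 0 = 0 ≡ 0 (mod 19)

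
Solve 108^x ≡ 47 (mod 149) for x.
90

Baby-step giant-step with step n = ⌈√149⌉ = 13.
Baby steps 108^j mod 149 (j:value) for j=0..12: 0:1, 1:108, 2:42, 3:66, 4:125, 5:90, 6:35, 7:55, 8:129, 9:75, 10:54, 11:21, 12:33.
Giant-step multiplier: 108^(-13) ≡ 108^(148-13) = 108^135 ≡ 62 (mod 149).
Giant steps γ_i = 47·62^i mod 149: γ_0=47, γ_1=83, γ_2=80, γ_3=43, γ_4=133, γ_5=51, γ_6=33 (in table at j=12).
x = i·n + j = 6·13 + 12 = 90.
Check: 108^90 ≡ 47 (mod 149).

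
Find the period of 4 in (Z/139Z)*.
69

139 is prime, so ord(4) divides φ(139) = 138.
Divisors of 138: 1, 2, 3, 6, 23, 46, 69, 138.
Repeated squaring: 4^1 ≡ 4, 4^2 ≡ 16, 4^4 ≡ 117, 4^8 ≡ 67, 4^16 ≡ 41, 4^32 ≡ 13, 4^64 ≡ 30, 4^128 ≡ 66 (mod 139).
Test 4^d mod 139 for each divisor d in increasing order:
4^1 ≡ 4
4^2 ≡ 16
4^3 = 4^2·4^1 ≡ 64
4^6 = 4^4·4^2 ≡ 65
4^23 = 4^16·4^4·4^2·4^1 ≡ 96
4^46 = 4^32·4^8·4^4·4^2 ≡ 42
4^69 = 4^64·4^4·4^1 ≡ 1  ← first divisor giving 1
The order is 69.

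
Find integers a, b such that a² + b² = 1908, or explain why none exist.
12² + 42² (a=12, b=42)

Factorization: 1908 = 2^2 × 3^2 × 53
By Fermat: n is sum of two squares iff every prime p ≡ 3 (mod 4) appears to even power.
All primes ≡ 3 (mod 4) appear to even power.
Search a = 0, 1, 2, … for 1908 - a² a perfect square: first hit at a = 12: 1908 - 144 = 1764 = 42².
1908 = 12² + 42² = 144 + 1764 ✓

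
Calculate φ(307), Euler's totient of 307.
306

307 = 307
φ(n) = n × ∏(1 - 1/p) for each prime p dividing n
φ(307) = 307 × (1 - 1/307) = 306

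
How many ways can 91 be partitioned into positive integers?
64112359

p(n) counts ways to write n as a sum of positive integers (order ignored).
Euler's pentagonal recurrence: p(k) = p(k-1) + p(k-2) - p(k-5) - p(k-7) + p(k-12) + p(k-15) - ... (offsets j(3j∓1)/2, signs ++--, p(0)=1, p(<0)=0).
DP table for k = 0..90: p(0)=1, p(1)=1, p(2)=2, p(3)=3, p(4)=5, p(5)=7, p(6)=11, p(7)=15, p(8)=22, p(9)=30, p(10)=42, p(11)=56, p(12)=77, p(13)=101, p(14)=135, p(15)=176, p(16)=231, p(17)=297, p(18)=385, p(19)=490, p(20)=627, p(21)=792, p(22)=1002, p(23)=1255, p(24)=1575, p(25)=1958, p(26)=2436, p(27)=3010, p(28)=3718, p(29)=4565, p(30)=5604, p(31)=6842, p(32)=8349, p(33)=10143, p(34)=12310, p(35)=14883, p(36)=17977, p(37)=21637, p(38)=26015, p(39)=31185, p(40)=37338, p(41)=44583, p(42)=53174, p(43)=63261, p(44)=75175, p(45)=89134, p(46)=105558, p(47)=124754, p(48)=147273, p(49)=173525, p(50)=204226, p(51)=239943, p(52)=281589, p(53)=329931, p(54)=386155, p(55)=451276, p(56)=526823, p(57)=614154, p(58)=715220, p(59)=831820, p(60)=966467, p(61)=1121505, p(62)=1300156, p(63)=1505499, p(64)=1741630, p(65)=2012558, p(66)=2323520, p(67)=2679689, p(68)=3087735, p(69)=3554345, p(70)=4087968, p(71)=4697205, p(72)=5392783, p(73)=6185689, p(74)=7089500, p(75)=8118264, p(76)=9289091, p(77)=10619863, p(78)=12132164, p(79)=13848650, p(80)=15796476, p(81)=18004327, p(82)=20506255, p(83)=23338469, p(84)=26543660, p(85)=30167357, p(86)=34262962, p(87)=38887673, p(88)=44108109, p(89)=49995925, p(90)=56634173.
Final step: p(91) = p(90) + p(89) - p(86) - p(84) + p(79) + p(76) - p(69) - p(65) + p(56) + p(51) - p(40) - p(34) + p(21) + p(14)
= 56634173 + 49995925 - 34262962 - 26543660 + 13848650 + 9289091 - 3554345 - 2012558 + 526823 + 239943 - 37338 - 12310 + 792 + 135
= 64112359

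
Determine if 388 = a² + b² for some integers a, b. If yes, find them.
8² + 18² (a=8, b=18)

Factorization: 388 = 2^2 × 97
By Fermat: n is sum of two squares iff every prime p ≡ 3 (mod 4) appears to even power.
All primes ≡ 3 (mod 4) appear to even power.
Search a = 0, 1, 2, … for 388 - a² a perfect square: first hit at a = 8: 388 - 64 = 324 = 18².
388 = 8² + 18² = 64 + 324 ✓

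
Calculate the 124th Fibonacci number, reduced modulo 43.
21

Matrix identity: Q^n = [[F_(n+1), F_n], [F_n, F_(n-1)]] with Q = [[1,1],[1,0]].
n = 124 = 1111100₂. Square-and-multiply, entries mod 43:
Q^1 = [[1,1],[1,0]]
Q^3 = (Q^1)²·Q = [[3,2],[2,1]]
Q^7 = (Q^3)²·Q = [[21,13],[13,8]]
Q^15 = (Q^7)²·Q = [[41,8],[8,33]]
Q^31 = (Q^15)²·Q = [[15,25],[25,33]]
Q^62 = (Q^31)² = [[33,39],[39,37]]
Q^124 = (Q^62)² = [[30,21],[21,9]]
F_124 mod 43 = Q^124[0][1] = 21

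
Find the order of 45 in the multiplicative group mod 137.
136

137 is prime, so ord(45) divides φ(137) = 136.
Divisors of 136: 1, 2, 4, 8, 17, 34, 68, 136.
Repeated squaring: 45^1 ≡ 45, 45^2 ≡ 107, 45^4 ≡ 78, 45^8 ≡ 56, 45^16 ≡ 122, 45^32 ≡ 88, 45^64 ≡ 72, 45^128 ≡ 115 (mod 137).
Test 45^d mod 137 for each divisor d in increasing order:
45^1 ≡ 45
45^2 ≡ 107
45^4 ≡ 78
45^8 ≡ 56
45^17 = 45^16·45^1 ≡ 10
45^34 = 45^32·45^2 ≡ 100
45^68 = 45^64·45^4 ≡ 136
45^136 = 45^128·45^8 ≡ 1  ← first divisor giving 1
The order is 136.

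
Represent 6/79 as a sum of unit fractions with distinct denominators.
1/14 + 1/222 + 1/61383

Greedy algorithm:
6/79: ceiling(79/6) = 14, use 1/14
5/1106: ceiling(1106/5) = 222, use 1/222
1/61383: ceiling(61383/1) = 61383, use 1/61383
Result: 6/79 = 1/14 + 1/222 + 1/61383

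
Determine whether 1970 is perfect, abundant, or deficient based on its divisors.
deficient

Proper divisors of 1970: sum = 1 + 2 + 5 + 10 + 197 + 394 + 985 = 1594
Since 1594 < 1970, 1970 is deficient.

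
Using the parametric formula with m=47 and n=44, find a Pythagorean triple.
(273, 4136, 4145)

Euclid's formula: a = m² - n², b = 2mn, c = m² + n²
m = 47, n = 44
a = 47² - 44² = 2209 - 1936 = 273
b = 2 × 47 × 44 = 4136
c = 47² + 44² = 2209 + 1936 = 4145
Verification: 273² + 4136² = 74529 + 17106496 = 17181025 = 4145² ✓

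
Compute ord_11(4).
5

11 is prime, so ord(4) divides φ(11) = 10.
Divisors of 10: 1, 2, 5, 10.
Repeated squaring: 4^1 ≡ 4, 4^2 ≡ 5, 4^4 ≡ 3, 4^8 ≡ 9 (mod 11).
Test 4^d mod 11 for each divisor d in increasing order:
4^1 ≡ 4
4^2 ≡ 5
4^5 = 4^4·4^1 ≡ 1  ← first divisor giving 1
The order is 5.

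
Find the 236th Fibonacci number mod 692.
457

Matrix identity: Q^n = [[F_(n+1), F_n], [F_n, F_(n-1)]] with Q = [[1,1],[1,0]].
n = 236 = 11101100₂. Square-and-multiply, entries mod 692:
Q^1 = [[1,1],[1,0]]
Q^3 = (Q^1)²·Q = [[3,2],[2,1]]
Q^7 = (Q^3)²·Q = [[21,13],[13,8]]
Q^14 = (Q^7)² = [[610,377],[377,233]]
Q^29 = (Q^14)²·Q = [[256,73],[73,183]]
Q^59 = (Q^29)²·Q = [[496,281],[281,215]]
Q^118 = (Q^59)² = [[429,495],[495,626]]
Q^236 = (Q^118)² = [[26,457],[457,261]]
F_236 mod 692 = Q^236[0][1] = 457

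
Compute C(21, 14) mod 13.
8

Using Lucas' theorem:
Write n=21 and k=14 in base 13:
n in base 13: [1, 8]
k in base 13: [1, 1]
C(21,14) mod 13 = ∏ C(n_i, k_i) mod 13
Digit binomials (mod 13): C(1,1) = 1; C(8,1) = 8
Product: 1 × 8 = 8 ≡ 8 (mod 13)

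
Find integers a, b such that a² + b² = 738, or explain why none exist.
3² + 27² (a=3, b=27)

Factorization: 738 = 2 × 3^2 × 41
By Fermat: n is sum of two squares iff every prime p ≡ 3 (mod 4) appears to even power.
All primes ≡ 3 (mod 4) appear to even power.
Search a = 0, 1, 2, … for 738 - a² a perfect square: first hit at a = 3: 738 - 9 = 729 = 27².
738 = 3² + 27² = 9 + 729 ✓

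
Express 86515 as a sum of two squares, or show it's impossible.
Not possible

Factorization: 86515 = 5 × 11^3 × 13
By Fermat: n is sum of two squares iff every prime p ≡ 3 (mod 4) appears to even power.
Prime(s) ≡ 3 (mod 4) with odd exponent: [(11, 3)]
Therefore 86515 cannot be expressed as a² + b².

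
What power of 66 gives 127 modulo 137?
85

Baby-step giant-step with step n = ⌈√137⌉ = 12.
Baby steps 66^j mod 137 (j:value) for j=0..11: 0:1, 1:66, 2:109, 3:70, 4:99, 5:95, 6:105, 7:80, 8:74, 9:89, 10:120, 11:111.
Giant-step multiplier: 66^(-12) ≡ 66^(136-12) = 66^124 ≡ 78 (mod 137).
Giant steps γ_i = 127·78^i mod 137: γ_0=127, γ_1=42, γ_2=125, γ_3=23, γ_4=13, γ_5=55, γ_6=43, γ_7=66 (in table at j=1).
x = i·n + j = 7·12 + 1 = 85.
Check: 66^85 ≡ 127 (mod 137).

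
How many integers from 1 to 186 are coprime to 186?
60

186 = 2 × 3 × 31
φ(n) = n × ∏(1 - 1/p) for each prime p dividing n
φ(186) = 186 × (1 - 1/2) × (1 - 1/3) × (1 - 1/31) = 60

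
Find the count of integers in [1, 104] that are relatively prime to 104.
48

104 = 2^3 × 13
φ(n) = n × ∏(1 - 1/p) for each prime p dividing n
φ(104) = 104 × (1 - 1/2) × (1 - 1/13) = 48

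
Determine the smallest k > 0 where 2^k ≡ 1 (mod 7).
3

7 is prime, so ord(2) divides φ(7) = 6.
Divisors of 6: 1, 2, 3, 6.
Repeated squaring: 2^1 ≡ 2, 2^2 ≡ 4, 2^4 ≡ 2 (mod 7).
Test 2^d mod 7 for each divisor d in increasing order:
2^1 ≡ 2
2^2 ≡ 4
2^3 = 2^2·2^1 ≡ 1  ← first divisor giving 1
The order is 3.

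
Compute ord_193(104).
64

193 is prime, so ord(104) divides φ(193) = 192.
Divisors of 192: 1, 2, 3, 4, 6, 8, 12, 16, 24, 32, 48, 64, 96, 192.
Repeated squaring: 104^1 ≡ 104, 104^2 ≡ 8, 104^4 ≡ 64, 104^8 ≡ 43, 104^16 ≡ 112, 104^32 ≡ 192, 104^64 ≡ 1, 104^128 ≡ 1 (mod 193).
Test 104^d mod 193 for each divisor d in increasing order:
104^1 ≡ 104
104^2 ≡ 8
104^3 = 104^2·104^1 ≡ 60
104^4 ≡ 64
104^6 = 104^4·104^2 ≡ 126
104^8 ≡ 43
104^12 = 104^8·104^4 ≡ 50
104^16 ≡ 112
104^24 = 104^16·104^8 ≡ 184
104^32 ≡ 192
104^48 = 104^32·104^16 ≡ 81
104^64 ≡ 1  ← first divisor giving 1
The order is 64.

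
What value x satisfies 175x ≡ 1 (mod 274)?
119

gcd(175, 274) = 1, so the inverse exists.
Extended Euclidean algorithm on (274, 175):
274 = 1 × 175 + 99  ⟹  99 = (1)·274 + (-1)·175
175 = 1 × 99 + 76  ⟹  76 = (-1)·274 + (2)·175
99 = 1 × 76 + 23  ⟹  23 = (2)·274 + (-3)·175
76 = 3 × 23 + 7  ⟹  7 = (-7)·274 + (11)·175
23 = 3 × 7 + 2  ⟹  2 = (23)·274 + (-36)·175
7 = 3 × 2 + 1  ⟹  1 = (-76)·274 + (119)·175
So (119)·175 ≡ 1 (mod 274), i.e. 175^(-1) ≡ 119 (mod 274).
Check: 175 × 119 = 20825 ≡ 1 (mod 274)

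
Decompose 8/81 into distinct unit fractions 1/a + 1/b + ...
1/11 + 1/128 + 1/22810 + 1/1300717440

Greedy algorithm:
8/81: ceiling(81/8) = 11, use 1/11
7/891: ceiling(891/7) = 128, use 1/128
5/114048: ceiling(114048/5) = 22810, use 1/22810
1/1300717440: ceiling(1300717440/1) = 1300717440, use 1/1300717440
Result: 8/81 = 1/11 + 1/128 + 1/22810 + 1/1300717440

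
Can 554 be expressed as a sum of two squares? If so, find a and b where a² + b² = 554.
5² + 23² (a=5, b=23)

Factorization: 554 = 2 × 277
By Fermat: n is sum of two squares iff every prime p ≡ 3 (mod 4) appears to even power.
All primes ≡ 3 (mod 4) appear to even power.
Search a = 0, 1, 2, … for 554 - a² a perfect square: first hit at a = 5: 554 - 25 = 529 = 23².
554 = 5² + 23² = 25 + 529 ✓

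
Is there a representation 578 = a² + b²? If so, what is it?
7² + 23² (a=7, b=23)

Factorization: 578 = 2 × 17^2
By Fermat: n is sum of two squares iff every prime p ≡ 3 (mod 4) appears to even power.
All primes ≡ 3 (mod 4) appear to even power.
Search a = 0, 1, 2, … for 578 - a² a perfect square: first hit at a = 7: 578 - 49 = 529 = 23².
578 = 7² + 23² = 49 + 529 ✓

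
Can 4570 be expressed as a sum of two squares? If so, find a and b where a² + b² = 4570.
9² + 67² (a=9, b=67)

Factorization: 4570 = 2 × 5 × 457
By Fermat: n is sum of two squares iff every prime p ≡ 3 (mod 4) appears to even power.
All primes ≡ 3 (mod 4) appear to even power.
Search a = 0, 1, 2, … for 4570 - a² a perfect square: first hit at a = 9: 4570 - 81 = 4489 = 67².
4570 = 9² + 67² = 81 + 4489 ✓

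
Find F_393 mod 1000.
538

Matrix identity: Q^n = [[F_(n+1), F_n], [F_n, F_(n-1)]] with Q = [[1,1],[1,0]].
n = 393 = 110001001₂. Square-and-multiply, entries mod 1000:
Q^1 = [[1,1],[1,0]]
Q^3 = (Q^1)²·Q = [[3,2],[2,1]]
Q^6 = (Q^3)² = [[13,8],[8,5]]
Q^12 = (Q^6)² = [[233,144],[144,89]]
Q^24 = (Q^12)² = [[25,368],[368,657]]
Q^49 = (Q^24)²·Q = [[25,49],[49,976]]
Q^98 = (Q^49)² = [[26,49],[49,977]]
Q^196 = (Q^98)² = [[77,147],[147,930]]
Q^393 = (Q^196)²·Q = [[567,538],[538,29]]
F_393 mod 1000 = Q^393[0][1] = 538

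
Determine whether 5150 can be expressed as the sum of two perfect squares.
Not possible

Factorization: 5150 = 2 × 5^2 × 103
By Fermat: n is sum of two squares iff every prime p ≡ 3 (mod 4) appears to even power.
Prime(s) ≡ 3 (mod 4) with odd exponent: [(103, 1)]
Therefore 5150 cannot be expressed as a² + b².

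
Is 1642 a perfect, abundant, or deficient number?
deficient

Proper divisors of 1642: sum = 1 + 2 + 821 = 824
Since 824 < 1642, 1642 is deficient.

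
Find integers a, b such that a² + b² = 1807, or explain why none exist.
Not possible

Factorization: 1807 = 13 × 139
By Fermat: n is sum of two squares iff every prime p ≡ 3 (mod 4) appears to even power.
Prime(s) ≡ 3 (mod 4) with odd exponent: [(139, 1)]
Therefore 1807 cannot be expressed as a² + b².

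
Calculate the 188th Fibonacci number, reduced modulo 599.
475

Matrix identity: Q^n = [[F_(n+1), F_n], [F_n, F_(n-1)]] with Q = [[1,1],[1,0]].
n = 188 = 10111100₂. Square-and-multiply, entries mod 599:
Q^1 = [[1,1],[1,0]]
Q^2 = (Q^1)² = [[2,1],[1,1]]
Q^5 = (Q^2)²·Q = [[8,5],[5,3]]
Q^11 = (Q^5)²·Q = [[144,89],[89,55]]
Q^23 = (Q^11)²·Q = [[245,504],[504,340]]
Q^47 = (Q^23)²·Q = [[297,165],[165,132]]
Q^94 = (Q^47)² = [[426,103],[103,323]]
Q^188 = (Q^94)² = [[405,475],[475,529]]
F_188 mod 599 = Q^188[0][1] = 475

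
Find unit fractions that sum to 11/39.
1/4 + 1/32 + 1/1248

Greedy algorithm:
11/39: ceiling(39/11) = 4, use 1/4
5/156: ceiling(156/5) = 32, use 1/32
1/1248: ceiling(1248/1) = 1248, use 1/1248
Result: 11/39 = 1/4 + 1/32 + 1/1248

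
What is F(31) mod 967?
205

Matrix identity: Q^n = [[F_(n+1), F_n], [F_n, F_(n-1)]] with Q = [[1,1],[1,0]].
n = 31 = 11111₂. Square-and-multiply, entries mod 967:
Q^1 = [[1,1],[1,0]]
Q^3 = (Q^1)²·Q = [[3,2],[2,1]]
Q^7 = (Q^3)²·Q = [[21,13],[13,8]]
Q^15 = (Q^7)²·Q = [[20,610],[610,377]]
Q^31 = (Q^15)²·Q = [[625,205],[205,420]]
F_31 mod 967 = Q^31[0][1] = 205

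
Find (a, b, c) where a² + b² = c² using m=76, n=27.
(5047, 4104, 6505)

Euclid's formula: a = m² - n², b = 2mn, c = m² + n²
m = 76, n = 27
a = 76² - 27² = 5776 - 729 = 5047
b = 2 × 76 × 27 = 4104
c = 76² + 27² = 5776 + 729 = 6505
Verification: 5047² + 4104² = 25472209 + 16842816 = 42315025 = 6505² ✓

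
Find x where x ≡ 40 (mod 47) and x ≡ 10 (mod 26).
322

Using Chinese Remainder Theorem:
M = 47 × 26 = 1222
M1 = 26, M2 = 47
y1 = 26^(-1) mod 47 = 38
y2 = 47^(-1) mod 26 = 5
x = (40×26×38 + 10×47×5) mod 1222 = 322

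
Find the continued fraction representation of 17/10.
[1; 1, 2, 3]

Euclidean algorithm steps:
17 = 1 × 10 + 7
10 = 1 × 7 + 3
7 = 2 × 3 + 1
3 = 3 × 1 + 0
Continued fraction: [1; 1, 2, 3]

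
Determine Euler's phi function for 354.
116

354 = 2 × 3 × 59
φ(n) = n × ∏(1 - 1/p) for each prime p dividing n
φ(354) = 354 × (1 - 1/2) × (1 - 1/3) × (1 - 1/59) = 116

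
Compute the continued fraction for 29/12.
[2; 2, 2, 2]

Euclidean algorithm steps:
29 = 2 × 12 + 5
12 = 2 × 5 + 2
5 = 2 × 2 + 1
2 = 2 × 1 + 0
Continued fraction: [2; 2, 2, 2]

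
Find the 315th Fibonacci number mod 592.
274

Matrix identity: Q^n = [[F_(n+1), F_n], [F_n, F_(n-1)]] with Q = [[1,1],[1,0]].
n = 315 = 100111011₂. Square-and-multiply, entries mod 592:
Q^1 = [[1,1],[1,0]]
Q^2 = (Q^1)² = [[2,1],[1,1]]
Q^4 = (Q^2)² = [[5,3],[3,2]]
Q^9 = (Q^4)²·Q = [[55,34],[34,21]]
Q^19 = (Q^9)²·Q = [[253,37],[37,216]]
Q^39 = (Q^19)²·Q = [[443,258],[258,185]]
Q^78 = (Q^39)² = [[557,408],[408,149]]
Q^157 = (Q^78)²·Q = [[489,153],[153,336]]
Q^315 = (Q^157)²·Q = [[403,274],[274,129]]
F_315 mod 592 = Q^315[0][1] = 274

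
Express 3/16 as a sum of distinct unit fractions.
1/6 + 1/48

Greedy algorithm:
3/16: ceiling(16/3) = 6, use 1/6
1/48: ceiling(48/1) = 48, use 1/48
Result: 3/16 = 1/6 + 1/48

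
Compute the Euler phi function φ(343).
294

343 = 7^3
φ(n) = n × ∏(1 - 1/p) for each prime p dividing n
φ(343) = 343 × (1 - 1/7) = 294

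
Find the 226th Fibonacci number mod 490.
393

Matrix identity: Q^n = [[F_(n+1), F_n], [F_n, F_(n-1)]] with Q = [[1,1],[1,0]].
n = 226 = 11100010₂. Square-and-multiply, entries mod 490:
Q^1 = [[1,1],[1,0]]
Q^3 = (Q^1)²·Q = [[3,2],[2,1]]
Q^7 = (Q^3)²·Q = [[21,13],[13,8]]
Q^14 = (Q^7)² = [[120,377],[377,233]]
Q^28 = (Q^14)² = [[219,291],[291,418]]
Q^56 = (Q^28)² = [[342,147],[147,195]]
Q^113 = (Q^56)²·Q = [[442,393],[393,49]]
Q^226 = (Q^113)² = [[443,393],[393,50]]
F_226 mod 490 = Q^226[0][1] = 393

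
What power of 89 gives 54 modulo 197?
156

Baby-step giant-step with step n = ⌈√197⌉ = 15.
Baby steps 89^j mod 197 (j:value) for j=0..14: 0:1, 1:89, 2:41, 3:103, 4:105, 5:86, 6:168, 7:177, 8:190, 9:165, 10:107, 11:67, 12:53, 13:186, 14:6.
Giant-step multiplier: 89^(-15) ≡ 89^(196-15) = 89^181 ≡ 38 (mod 197).
Giant steps γ_i = 54·38^i mod 197: γ_0=54, γ_1=82, γ_2=161, γ_3=11, γ_4=24, γ_5=124, γ_6=181, γ_7=180, γ_8=142, γ_9=77, γ_10=168 (in table at j=6).
x = i·n + j = 10·15 + 6 = 156.
Check: 89^156 ≡ 54 (mod 197).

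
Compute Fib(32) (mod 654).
489

Matrix identity: Q^n = [[F_(n+1), F_n], [F_n, F_(n-1)]] with Q = [[1,1],[1,0]].
n = 32 = 100000₂. Square-and-multiply, entries mod 654:
Q^1 = [[1,1],[1,0]]
Q^2 = (Q^1)² = [[2,1],[1,1]]
Q^4 = (Q^2)² = [[5,3],[3,2]]
Q^8 = (Q^4)² = [[34,21],[21,13]]
Q^16 = (Q^8)² = [[289,333],[333,610]]
Q^32 = (Q^16)² = [[172,489],[489,337]]
F_32 mod 654 = Q^32[0][1] = 489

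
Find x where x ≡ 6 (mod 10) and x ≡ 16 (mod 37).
16

Using Chinese Remainder Theorem:
M = 10 × 37 = 370
M1 = 37, M2 = 10
y1 = 37^(-1) mod 10 = 3
y2 = 10^(-1) mod 37 = 26
x = (6×37×3 + 16×10×26) mod 370 = 16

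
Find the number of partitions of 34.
12310

p(n) counts ways to write n as a sum of positive integers (order ignored).
Euler's pentagonal recurrence: p(k) = p(k-1) + p(k-2) - p(k-5) - p(k-7) + p(k-12) + p(k-15) - ... (offsets j(3j∓1)/2, signs ++--, p(0)=1, p(<0)=0).
DP table for k = 0..33: p(0)=1, p(1)=1, p(2)=2, p(3)=3, p(4)=5, p(5)=7, p(6)=11, p(7)=15, p(8)=22, p(9)=30, p(10)=42, p(11)=56, p(12)=77, p(13)=101, p(14)=135, p(15)=176, p(16)=231, p(17)=297, p(18)=385, p(19)=490, p(20)=627, p(21)=792, p(22)=1002, p(23)=1255, p(24)=1575, p(25)=1958, p(26)=2436, p(27)=3010, p(28)=3718, p(29)=4565, p(30)=5604, p(31)=6842, p(32)=8349, p(33)=10143.
Final step: p(34) = p(33) + p(32) - p(29) - p(27) + p(22) + p(19) - p(12) - p(8)
= 10143 + 8349 - 4565 - 3010 + 1002 + 490 - 77 - 22
= 12310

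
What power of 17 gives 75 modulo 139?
51

Baby-step giant-step with step n = ⌈√139⌉ = 12.
Baby steps 17^j mod 139 (j:value) for j=0..11: 0:1, 1:17, 2:11, 3:48, 4:121, 5:111, 6:80, 7:109, 8:46, 9:87, 10:89, 11:123.
Giant-step multiplier: 17^(-12) ≡ 17^(138-12) = 17^126 ≡ 116 (mod 139).
Giant steps γ_i = 75·116^i mod 139: γ_0=75, γ_1=82, γ_2=60, γ_3=10, γ_4=48 (in table at j=3).
x = i·n + j = 4·12 + 3 = 51.
Check: 17^51 ≡ 75 (mod 139).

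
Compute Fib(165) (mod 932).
34

Matrix identity: Q^n = [[F_(n+1), F_n], [F_n, F_(n-1)]] with Q = [[1,1],[1,0]].
n = 165 = 10100101₂. Square-and-multiply, entries mod 932:
Q^1 = [[1,1],[1,0]]
Q^2 = (Q^1)² = [[2,1],[1,1]]
Q^5 = (Q^2)²·Q = [[8,5],[5,3]]
Q^10 = (Q^5)² = [[89,55],[55,34]]
Q^20 = (Q^10)² = [[694,241],[241,453]]
Q^41 = (Q^20)²·Q = [[644,89],[89,555]]
Q^82 = (Q^41)² = [[461,463],[463,930]]
Q^165 = (Q^82)²·Q = [[55,34],[34,21]]
F_165 mod 932 = Q^165[0][1] = 34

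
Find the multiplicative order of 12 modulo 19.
6

19 is prime, so ord(12) divides φ(19) = 18.
Divisors of 18: 1, 2, 3, 6, 9, 18.
Repeated squaring: 12^1 ≡ 12, 12^2 ≡ 11, 12^4 ≡ 7, 12^8 ≡ 11, 12^16 ≡ 7 (mod 19).
Test 12^d mod 19 for each divisor d in increasing order:
12^1 ≡ 12
12^2 ≡ 11
12^3 = 12^2·12^1 ≡ 18
12^6 = 12^4·12^2 ≡ 1  ← first divisor giving 1
The order is 6.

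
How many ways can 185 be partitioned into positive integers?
1071823774337

p(n) counts ways to write n as a sum of positive integers (order ignored).
Euler's pentagonal recurrence: p(k) = p(k-1) + p(k-2) - p(k-5) - p(k-7) + p(k-12) + p(k-15) - ... (offsets j(3j∓1)/2, signs ++--, p(0)=1, p(<0)=0).
DP table for k = 0..184: p(0)=1, p(1)=1, p(2)=2, p(3)=3, p(4)=5, p(5)=7, p(6)=11, p(7)=15, p(8)=22, p(9)=30, p(10)=42, p(11)=56, p(12)=77, p(13)=101, p(14)=135, p(15)=176, p(16)=231, p(17)=297, p(18)=385, p(19)=490, p(20)=627, p(21)=792, p(22)=1002, p(23)=1255, p(24)=1575, p(25)=1958, p(26)=2436, p(27)=3010, p(28)=3718, p(29)=4565, p(30)=5604, p(31)=6842, p(32)=8349, p(33)=10143, p(34)=12310, p(35)=14883, p(36)=17977, p(37)=21637, p(38)=26015, p(39)=31185, p(40)=37338, p(41)=44583, p(42)=53174, p(43)=63261, p(44)=75175, p(45)=89134, p(46)=105558, p(47)=124754, p(48)=147273, p(49)=173525, p(50)=204226, p(51)=239943, p(52)=281589, p(53)=329931, p(54)=386155, p(55)=451276, p(56)=526823, p(57)=614154, p(58)=715220, p(59)=831820, p(60)=966467, p(61)=1121505, p(62)=1300156, p(63)=1505499, p(64)=1741630, p(65)=2012558, p(66)=2323520, p(67)=2679689, p(68)=3087735, p(69)=3554345, p(70)=4087968, p(71)=4697205, p(72)=5392783, p(73)=6185689, p(74)=7089500, p(75)=8118264, p(76)=9289091, p(77)=10619863, p(78)=12132164, p(79)=13848650, p(80)=15796476, p(81)=18004327, p(82)=20506255, p(83)=23338469, p(84)=26543660, p(85)=30167357, p(86)=34262962, p(87)=38887673, p(88)=44108109, p(89)=49995925, p(90)=56634173, p(91)=64112359, p(92)=72533807, p(93)=82010177, p(94)=92669720, p(95)=104651419, p(96)=118114304, p(97)=133230930, p(98)=150198136, p(99)=169229875, p(100)=190569292, p(101)=214481126, p(102)=241265379, p(103)=271248950, p(104)=304801365, p(105)=342325709, p(106)=384276336, p(107)=431149389, p(108)=483502844, p(109)=541946240, p(110)=607163746, p(111)=679903203, p(112)=761002156, p(113)=851376628, p(114)=952050665, p(115)=1064144451, p(116)=1188908248, p(117)=1327710076, p(118)=1482074143, p(119)=1653668665, p(120)=1844349560, p(121)=2056148051, p(122)=2291320912, p(123)=2552338241, p(124)=2841940500, p(125)=3163127352, p(126)=3519222692, p(127)=3913864295, p(128)=4351078600, p(129)=4835271870, p(130)=5371315400, p(131)=5964539504, p(132)=6620830889, p(133)=7346629512, p(134)=8149040695, p(135)=9035836076, p(136)=10015581680, p(137)=11097645016, p(138)=12292341831, p(139)=13610949895, p(140)=15065878135, p(141)=16670689208, p(142)=18440293320, p(143)=20390982757, p(144)=22540654445, p(145)=24908858009, p(146)=27517052599, p(147)=30388671978, p(148)=33549419497, p(149)=37027355200, p(150)=40853235313, p(151)=45060624582, p(152)=49686288421, p(153)=54770336324, p(154)=60356673280, p(155)=66493182097, p(156)=73232243759, p(157)=80630964769, p(158)=88751778802, p(159)=97662728555, p(160)=107438159466, p(161)=118159068427, p(162)=129913904637, p(163)=142798995930, p(164)=156919475295, p(165)=172389800255, p(166)=189334822579, p(167)=207890420102, p(168)=228204732751, p(169)=250438925115, p(170)=274768617130, p(171)=301384802048, p(172)=330495499613, p(173)=362326859895, p(174)=397125074750, p(175)=435157697830, p(176)=476715857290, p(177)=522115831195, p(178)=571701605655, p(179)=625846753120, p(180)=684957390936, p(181)=749474411781, p(182)=819876908323, p(183)=896684817527, p(184)=980462880430.
Final step: p(185) = p(184) + p(183) - p(180) - p(178) + p(173) + p(170) - p(163) - p(159) + p(150) + p(145) - p(134) - p(128) + p(115) + p(108) - p(93) - p(85) + p(68) + p(59) - p(40) - p(30) + p(9)
= 980462880430 + 896684817527 - 684957390936 - 571701605655 + 362326859895 + 274768617130 - 142798995930 - 97662728555 + 40853235313 + 24908858009 - 8149040695 - 4351078600 + 1064144451 + 483502844 - 82010177 - 30167357 + 3087735 + 831820 - 37338 - 5604 + 30
= 1071823774337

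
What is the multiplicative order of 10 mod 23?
22

23 is prime, so ord(10) divides φ(23) = 22.
Divisors of 22: 1, 2, 11, 22.
Repeated squaring: 10^1 ≡ 10, 10^2 ≡ 8, 10^4 ≡ 18, 10^8 ≡ 2, 10^16 ≡ 4 (mod 23).
Test 10^d mod 23 for each divisor d in increasing order:
10^1 ≡ 10
10^2 ≡ 8
10^11 = 10^8·10^2·10^1 ≡ 22
10^22 = 10^16·10^4·10^2 ≡ 1  ← first divisor giving 1
The order is 22.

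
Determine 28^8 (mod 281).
79

Repeated squaring. Binary of 8 = 1000.
28^1 ≡ 28 (mod 281); 28^2 ≡ 222 (mod 281); 28^4 ≡ 109 (mod 281); 28^8 ≡ 79 (mod 281)
28^8 = 28^8 ≡ 79 (mod 281)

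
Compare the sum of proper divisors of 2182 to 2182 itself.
deficient

Proper divisors of 2182: sum = 1 + 2 + 1091 = 1094
Since 1094 < 2182, 2182 is deficient.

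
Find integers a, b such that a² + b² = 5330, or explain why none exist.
1² + 73² (a=1, b=73)

Factorization: 5330 = 2 × 5 × 13 × 41
By Fermat: n is sum of two squares iff every prime p ≡ 3 (mod 4) appears to even power.
All primes ≡ 3 (mod 4) appear to even power.
Search a = 0, 1, 2, … for 5330 - a² a perfect square: first hit at a = 1: 5330 - 1 = 5329 = 73².
5330 = 1² + 73² = 1 + 5329 ✓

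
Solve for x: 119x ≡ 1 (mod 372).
347

gcd(119, 372) = 1, so the inverse exists.
Extended Euclidean algorithm on (372, 119):
372 = 3 × 119 + 15  ⟹  15 = (1)·372 + (-3)·119
119 = 7 × 15 + 14  ⟹  14 = (-7)·372 + (22)·119
15 = 1 × 14 + 1  ⟹  1 = (8)·372 + (-25)·119
So (-25)·119 ≡ 1 (mod 372), i.e. 119^(-1) ≡ -25 ≡ 347 (mod 372).
Check: 119 × 347 = 41293 ≡ 1 (mod 372)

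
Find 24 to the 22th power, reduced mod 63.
18

Repeated squaring. Binary of 22 = 10110.
24^1 ≡ 24 (mod 63); 24^2 ≡ 9 (mod 63); 24^4 ≡ 18 (mod 63); 24^8 ≡ 9 (mod 63); 24^16 ≡ 18 (mod 63)
24^22 = 24^2 × 24^4 × 24^16 ≡ 18 (mod 63)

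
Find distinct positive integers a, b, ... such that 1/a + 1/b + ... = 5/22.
1/5 + 1/37 + 1/4070

Greedy algorithm:
5/22: ceiling(22/5) = 5, use 1/5
3/110: ceiling(110/3) = 37, use 1/37
1/4070: ceiling(4070/1) = 4070, use 1/4070
Result: 5/22 = 1/5 + 1/37 + 1/4070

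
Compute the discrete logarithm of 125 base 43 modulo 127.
9

Baby-step giant-step with step n = ⌈√127⌉ = 12.
Baby steps 43^j mod 127 (j:value) for j=0..11: 0:1, 1:43, 2:71, 3:5, 4:88, 5:101, 6:25, 7:59, 8:124, 9:125, 10:41, 11:112.
h = 125 is already in the table at j=9, so x = 9.
Check: 43^9 ≡ 125 (mod 127).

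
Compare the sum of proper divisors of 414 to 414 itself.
abundant

Proper divisors of 414: sum = 1 + 2 + 3 + 6 + 9 + 18 + 23 + 46 + 69 + 138 + 207 = 522
Since 522 > 414, 414 is abundant.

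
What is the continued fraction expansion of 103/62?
[1; 1, 1, 1, 20]

Euclidean algorithm steps:
103 = 1 × 62 + 41
62 = 1 × 41 + 21
41 = 1 × 21 + 20
21 = 1 × 20 + 1
20 = 20 × 1 + 0
Continued fraction: [1; 1, 1, 1, 20]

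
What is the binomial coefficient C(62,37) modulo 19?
0

Using Lucas' theorem:
Write n=62 and k=37 in base 19:
n in base 19: [3, 5]
k in base 19: [1, 18]
C(62,37) mod 19 = ∏ C(n_i, k_i) mod 19
Digit binomials (mod 19): C(3,1) = 3; C(5,18) = 0 (k_i > n_i)
Product: 3 × 0 = 0 ≡ 0 (mod 19)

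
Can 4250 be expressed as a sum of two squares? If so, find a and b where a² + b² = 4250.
5² + 65² (a=5, b=65)

Factorization: 4250 = 2 × 5^3 × 17
By Fermat: n is sum of two squares iff every prime p ≡ 3 (mod 4) appears to even power.
All primes ≡ 3 (mod 4) appear to even power.
Search a = 0, 1, 2, … for 4250 - a² a perfect square: first hit at a = 5: 4250 - 25 = 4225 = 65².
4250 = 5² + 65² = 25 + 4225 ✓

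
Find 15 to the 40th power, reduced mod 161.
127

Repeated squaring. Binary of 40 = 101000.
15^1 ≡ 15 (mod 161); 15^2 ≡ 64 (mod 161); 15^4 ≡ 71 (mod 161); 15^8 ≡ 50 (mod 161); 15^16 ≡ 85 (mod 161); 15^32 ≡ 141 (mod 161)
15^40 = 15^8 × 15^32 ≡ 127 (mod 161)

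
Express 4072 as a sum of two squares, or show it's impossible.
34² + 54² (a=34, b=54)

Factorization: 4072 = 2^3 × 509
By Fermat: n is sum of two squares iff every prime p ≡ 3 (mod 4) appears to even power.
All primes ≡ 3 (mod 4) appear to even power.
Search a = 0, 1, 2, … for 4072 - a² a perfect square: first hit at a = 34: 4072 - 1156 = 2916 = 54².
4072 = 34² + 54² = 1156 + 2916 ✓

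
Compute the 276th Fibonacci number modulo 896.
752

Matrix identity: Q^n = [[F_(n+1), F_n], [F_n, F_(n-1)]] with Q = [[1,1],[1,0]].
n = 276 = 100010100₂. Square-and-multiply, entries mod 896:
Q^1 = [[1,1],[1,0]]
Q^2 = (Q^1)² = [[2,1],[1,1]]
Q^4 = (Q^2)² = [[5,3],[3,2]]
Q^8 = (Q^4)² = [[34,21],[21,13]]
Q^17 = (Q^8)²·Q = [[792,701],[701,91]]
Q^34 = (Q^17)² = [[457,743],[743,610]]
Q^69 = (Q^34)²·Q = [[15,194],[194,717]]
Q^138 = (Q^69)² = [[229,440],[440,685]]
Q^276 = (Q^138)² = [[537,752],[752,681]]
F_276 mod 896 = Q^276[0][1] = 752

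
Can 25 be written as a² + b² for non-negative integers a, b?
0² + 5² (a=0, b=5)

Factorization: 25 = 5^2
By Fermat: n is sum of two squares iff every prime p ≡ 3 (mod 4) appears to even power.
All primes ≡ 3 (mod 4) appear to even power.
Search a = 0, 1, 2, … for 25 - a² a perfect square: first hit at a = 0: 25 - 0 = 25 = 5².
25 = 0² + 5² = 0 + 25 ✓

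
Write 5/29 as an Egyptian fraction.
1/6 + 1/174

Greedy algorithm:
5/29: ceiling(29/5) = 6, use 1/6
1/174: ceiling(174/1) = 174, use 1/174
Result: 5/29 = 1/6 + 1/174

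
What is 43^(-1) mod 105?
22

gcd(43, 105) = 1, so the inverse exists.
Extended Euclidean algorithm on (105, 43):
105 = 2 × 43 + 19  ⟹  19 = (1)·105 + (-2)·43
43 = 2 × 19 + 5  ⟹  5 = (-2)·105 + (5)·43
19 = 3 × 5 + 4  ⟹  4 = (7)·105 + (-17)·43
5 = 1 × 4 + 1  ⟹  1 = (-9)·105 + (22)·43
So (22)·43 ≡ 1 (mod 105), i.e. 43^(-1) ≡ 22 (mod 105).
Check: 43 × 22 = 946 ≡ 1 (mod 105)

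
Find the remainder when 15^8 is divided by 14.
1

Repeated squaring. Binary of 8 = 1000.
15^1 ≡ 1 (mod 14); 15^2 ≡ 1 (mod 14); 15^4 ≡ 1 (mod 14); 15^8 ≡ 1 (mod 14)
15^8 = 15^8 ≡ 1 (mod 14)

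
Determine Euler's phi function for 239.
238

239 = 239
φ(n) = n × ∏(1 - 1/p) for each prime p dividing n
φ(239) = 239 × (1 - 1/239) = 238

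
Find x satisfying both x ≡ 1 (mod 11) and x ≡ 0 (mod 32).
320

Using Chinese Remainder Theorem:
M = 11 × 32 = 352
M1 = 32, M2 = 11
y1 = 32^(-1) mod 11 = 10
y2 = 11^(-1) mod 32 = 3
x = (1×32×10 + 0×11×3) mod 352 = 320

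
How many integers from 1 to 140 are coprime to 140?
48

140 = 2^2 × 5 × 7
φ(n) = n × ∏(1 - 1/p) for each prime p dividing n
φ(140) = 140 × (1 - 1/2) × (1 - 1/5) × (1 - 1/7) = 48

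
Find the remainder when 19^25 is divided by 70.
19

Repeated squaring. Binary of 25 = 11001.
19^1 ≡ 19 (mod 70); 19^2 ≡ 11 (mod 70); 19^4 ≡ 51 (mod 70); 19^8 ≡ 11 (mod 70); 19^16 ≡ 51 (mod 70)
19^25 = 19^1 × 19^8 × 19^16 ≡ 19 (mod 70)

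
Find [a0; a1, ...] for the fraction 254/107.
[2; 2, 1, 2, 13]

Euclidean algorithm steps:
254 = 2 × 107 + 40
107 = 2 × 40 + 27
40 = 1 × 27 + 13
27 = 2 × 13 + 1
13 = 13 × 1 + 0
Continued fraction: [2; 2, 1, 2, 13]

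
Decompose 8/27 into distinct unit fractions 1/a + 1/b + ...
1/4 + 1/22 + 1/1188

Greedy algorithm:
8/27: ceiling(27/8) = 4, use 1/4
5/108: ceiling(108/5) = 22, use 1/22
1/1188: ceiling(1188/1) = 1188, use 1/1188
Result: 8/27 = 1/4 + 1/22 + 1/1188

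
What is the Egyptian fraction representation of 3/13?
1/5 + 1/33 + 1/2145

Greedy algorithm:
3/13: ceiling(13/3) = 5, use 1/5
2/65: ceiling(65/2) = 33, use 1/33
1/2145: ceiling(2145/1) = 2145, use 1/2145
Result: 3/13 = 1/5 + 1/33 + 1/2145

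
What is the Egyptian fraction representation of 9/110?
1/13 + 1/205 + 1/58630

Greedy algorithm:
9/110: ceiling(110/9) = 13, use 1/13
7/1430: ceiling(1430/7) = 205, use 1/205
1/58630: ceiling(58630/1) = 58630, use 1/58630
Result: 9/110 = 1/13 + 1/205 + 1/58630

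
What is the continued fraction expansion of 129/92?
[1; 2, 2, 18]

Euclidean algorithm steps:
129 = 1 × 92 + 37
92 = 2 × 37 + 18
37 = 2 × 18 + 1
18 = 18 × 1 + 0
Continued fraction: [1; 2, 2, 18]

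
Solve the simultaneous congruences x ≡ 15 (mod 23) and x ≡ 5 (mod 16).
245

Using Chinese Remainder Theorem:
M = 23 × 16 = 368
M1 = 16, M2 = 23
y1 = 16^(-1) mod 23 = 13
y2 = 23^(-1) mod 16 = 7
x = (15×16×13 + 5×23×7) mod 368 = 245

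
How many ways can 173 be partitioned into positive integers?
362326859895

p(n) counts ways to write n as a sum of positive integers (order ignored).
Euler's pentagonal recurrence: p(k) = p(k-1) + p(k-2) - p(k-5) - p(k-7) + p(k-12) + p(k-15) - ... (offsets j(3j∓1)/2, signs ++--, p(0)=1, p(<0)=0).
DP table for k = 0..172: p(0)=1, p(1)=1, p(2)=2, p(3)=3, p(4)=5, p(5)=7, p(6)=11, p(7)=15, p(8)=22, p(9)=30, p(10)=42, p(11)=56, p(12)=77, p(13)=101, p(14)=135, p(15)=176, p(16)=231, p(17)=297, p(18)=385, p(19)=490, p(20)=627, p(21)=792, p(22)=1002, p(23)=1255, p(24)=1575, p(25)=1958, p(26)=2436, p(27)=3010, p(28)=3718, p(29)=4565, p(30)=5604, p(31)=6842, p(32)=8349, p(33)=10143, p(34)=12310, p(35)=14883, p(36)=17977, p(37)=21637, p(38)=26015, p(39)=31185, p(40)=37338, p(41)=44583, p(42)=53174, p(43)=63261, p(44)=75175, p(45)=89134, p(46)=105558, p(47)=124754, p(48)=147273, p(49)=173525, p(50)=204226, p(51)=239943, p(52)=281589, p(53)=329931, p(54)=386155, p(55)=451276, p(56)=526823, p(57)=614154, p(58)=715220, p(59)=831820, p(60)=966467, p(61)=1121505, p(62)=1300156, p(63)=1505499, p(64)=1741630, p(65)=2012558, p(66)=2323520, p(67)=2679689, p(68)=3087735, p(69)=3554345, p(70)=4087968, p(71)=4697205, p(72)=5392783, p(73)=6185689, p(74)=7089500, p(75)=8118264, p(76)=9289091, p(77)=10619863, p(78)=12132164, p(79)=13848650, p(80)=15796476, p(81)=18004327, p(82)=20506255, p(83)=23338469, p(84)=26543660, p(85)=30167357, p(86)=34262962, p(87)=38887673, p(88)=44108109, p(89)=49995925, p(90)=56634173, p(91)=64112359, p(92)=72533807, p(93)=82010177, p(94)=92669720, p(95)=104651419, p(96)=118114304, p(97)=133230930, p(98)=150198136, p(99)=169229875, p(100)=190569292, p(101)=214481126, p(102)=241265379, p(103)=271248950, p(104)=304801365, p(105)=342325709, p(106)=384276336, p(107)=431149389, p(108)=483502844, p(109)=541946240, p(110)=607163746, p(111)=679903203, p(112)=761002156, p(113)=851376628, p(114)=952050665, p(115)=1064144451, p(116)=1188908248, p(117)=1327710076, p(118)=1482074143, p(119)=1653668665, p(120)=1844349560, p(121)=2056148051, p(122)=2291320912, p(123)=2552338241, p(124)=2841940500, p(125)=3163127352, p(126)=3519222692, p(127)=3913864295, p(128)=4351078600, p(129)=4835271870, p(130)=5371315400, p(131)=5964539504, p(132)=6620830889, p(133)=7346629512, p(134)=8149040695, p(135)=9035836076, p(136)=10015581680, p(137)=11097645016, p(138)=12292341831, p(139)=13610949895, p(140)=15065878135, p(141)=16670689208, p(142)=18440293320, p(143)=20390982757, p(144)=22540654445, p(145)=24908858009, p(146)=27517052599, p(147)=30388671978, p(148)=33549419497, p(149)=37027355200, p(150)=40853235313, p(151)=45060624582, p(152)=49686288421, p(153)=54770336324, p(154)=60356673280, p(155)=66493182097, p(156)=73232243759, p(157)=80630964769, p(158)=88751778802, p(159)=97662728555, p(160)=107438159466, p(161)=118159068427, p(162)=129913904637, p(163)=142798995930, p(164)=156919475295, p(165)=172389800255, p(166)=189334822579, p(167)=207890420102, p(168)=228204732751, p(169)=250438925115, p(170)=274768617130, p(171)=301384802048, p(172)=330495499613.
Final step: p(173) = p(172) + p(171) - p(168) - p(166) + p(161) + p(158) - p(151) - p(147) + p(138) + p(133) - p(122) - p(116) + p(103) + p(96) - p(81) - p(73) + p(56) + p(47) - p(28) - p(18)
= 330495499613 + 301384802048 - 228204732751 - 189334822579 + 118159068427 + 88751778802 - 45060624582 - 30388671978 + 12292341831 + 7346629512 - 2291320912 - 1188908248 + 271248950 + 118114304 - 18004327 - 6185689 + 526823 + 124754 - 3718 - 385
= 362326859895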